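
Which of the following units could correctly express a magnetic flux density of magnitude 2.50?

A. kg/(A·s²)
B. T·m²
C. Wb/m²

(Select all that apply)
A, C

magnetic flux density has SI base units: kg / (A * s^2)

Checking each option against kg / (A * s^2):
  A. kg/(A·s²): ✓ matches
  B. T·m²: ✗ does not match
  C. Wb/m²: ✓ matches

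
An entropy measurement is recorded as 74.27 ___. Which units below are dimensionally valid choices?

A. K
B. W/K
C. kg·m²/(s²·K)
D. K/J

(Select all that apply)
C

entropy has SI base units: kg * m^2 / (s^2 * K)

Checking each option against kg * m^2 / (s^2 * K):
  A. K: ✗ does not match
  B. W/K: ✗ does not match
  C. kg·m²/(s²·K): ✓ matches
  D. K/J: ✗ does not match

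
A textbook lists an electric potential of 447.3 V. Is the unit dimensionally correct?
Yes

electric potential has SI base units: kg * m^2 / (A * s^3)
V reduces to the same SI base units, so it is a valid unit for electric potential.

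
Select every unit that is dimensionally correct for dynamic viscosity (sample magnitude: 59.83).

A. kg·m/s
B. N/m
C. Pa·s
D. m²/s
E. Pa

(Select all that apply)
C

dynamic viscosity has SI base units: kg / (m * s)

Checking each option against kg / (m * s):
  A. kg·m/s: ✗ does not match
  B. N/m: ✗ does not match
  C. Pa·s: ✓ matches
  D. m²/s: ✗ does not match
  E. Pa: ✗ does not match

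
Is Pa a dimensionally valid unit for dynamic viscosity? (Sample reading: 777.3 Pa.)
No

dynamic viscosity has SI base units: kg / (m * s)
Pa does NOT reduce to kg / (m * s); a valid unit for dynamic viscosity would be e.g. Pa·s.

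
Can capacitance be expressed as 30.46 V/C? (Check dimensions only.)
No

capacitance has SI base units: A^2 * s^4 / (kg * m^2)
V/C does NOT reduce to A^2 * s^4 / (kg * m^2); a valid unit for capacitance would be e.g. F.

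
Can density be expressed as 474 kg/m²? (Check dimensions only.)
No

density has SI base units: kg / m^3
kg/m² does NOT reduce to kg / m^3; a valid unit for density would be e.g. kg/m³.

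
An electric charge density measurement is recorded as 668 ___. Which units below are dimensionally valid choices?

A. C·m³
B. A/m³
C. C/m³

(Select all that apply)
C

electric charge density has SI base units: A * s / m^3

Checking each option against A * s / m^3:
  A. C·m³: ✗ does not match
  B. A/m³: ✗ does not match
  C. C/m³: ✓ matches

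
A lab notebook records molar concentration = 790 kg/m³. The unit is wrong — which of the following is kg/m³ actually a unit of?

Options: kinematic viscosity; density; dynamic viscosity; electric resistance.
density

molar concentration should have units dimensionally equivalent to mol / m^3 (e.g. mol/m³).
The given unit 'kg/m³' reduces to kg / m^3. Of the listed options, that is the dimensionality of density.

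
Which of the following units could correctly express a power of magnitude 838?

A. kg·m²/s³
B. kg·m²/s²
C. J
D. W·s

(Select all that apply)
A

power has SI base units: kg * m^2 / s^3

Checking each option against kg * m^2 / s^3:
  A. kg·m²/s³: ✓ matches
  B. kg·m²/s²: ✗ does not match
  C. J: ✗ does not match
  D. W·s: ✗ does not match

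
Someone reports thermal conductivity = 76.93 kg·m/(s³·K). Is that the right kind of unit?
Yes

thermal conductivity has SI base units: kg * m / (s^3 * K)
kg·m/(s³·K) reduces to the same SI base units, so it is a valid unit for thermal conductivity.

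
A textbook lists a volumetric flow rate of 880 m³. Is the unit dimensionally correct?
No

volumetric flow rate has SI base units: m^3 / s
m³ does NOT reduce to m^3 / s; a valid unit for volumetric flow rate would be e.g. m³/s.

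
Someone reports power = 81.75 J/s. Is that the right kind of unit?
Yes

power has SI base units: kg * m^2 / s^3
J/s reduces to the same SI base units, so it is a valid unit for power.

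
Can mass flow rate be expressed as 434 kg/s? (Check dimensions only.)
Yes

mass flow rate has SI base units: kg / s
kg/s reduces to the same SI base units, so it is a valid unit for mass flow rate.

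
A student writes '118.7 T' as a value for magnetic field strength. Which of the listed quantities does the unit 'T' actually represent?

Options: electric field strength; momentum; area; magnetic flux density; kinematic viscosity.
magnetic flux density

magnetic field strength should have units dimensionally equivalent to A / m (e.g. A/m).
The given unit 'T' reduces to kg / (A * s^2). Of the listed options, that is the dimensionality of magnetic flux density.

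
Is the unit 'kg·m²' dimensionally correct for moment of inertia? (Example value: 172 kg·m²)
Yes

moment of inertia has SI base units: kg * m^2
kg·m² reduces to the same SI base units, so it is a valid unit for moment of inertia.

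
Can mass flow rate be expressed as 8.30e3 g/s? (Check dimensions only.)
Yes

mass flow rate has SI base units: kg / s
g/s reduces to the same SI base units, so it is a valid unit for mass flow rate.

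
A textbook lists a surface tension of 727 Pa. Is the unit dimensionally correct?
No

surface tension has SI base units: kg / s^2
Pa does NOT reduce to kg / s^2; a valid unit for surface tension would be e.g. N/m.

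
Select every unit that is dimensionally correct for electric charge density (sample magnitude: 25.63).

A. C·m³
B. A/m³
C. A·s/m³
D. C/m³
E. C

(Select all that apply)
C, D

electric charge density has SI base units: A * s / m^3

Checking each option against A * s / m^3:
  A. C·m³: ✗ does not match
  B. A/m³: ✗ does not match
  C. A·s/m³: ✓ matches
  D. C/m³: ✓ matches
  E. C: ✗ does not match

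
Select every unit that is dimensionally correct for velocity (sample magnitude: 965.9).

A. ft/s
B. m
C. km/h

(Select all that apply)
A, C

velocity has SI base units: m / s

Checking each option against m / s:
  A. ft/s: ✓ matches
  B. m: ✗ does not match
  C. km/h: ✓ matches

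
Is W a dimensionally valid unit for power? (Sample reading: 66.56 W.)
Yes

power has SI base units: kg * m^2 / s^3
W reduces to the same SI base units, so it is a valid unit for power.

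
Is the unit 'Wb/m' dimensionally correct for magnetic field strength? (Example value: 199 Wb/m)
No

magnetic field strength has SI base units: A / m
Wb/m does NOT reduce to A / m; a valid unit for magnetic field strength would be e.g. A/m.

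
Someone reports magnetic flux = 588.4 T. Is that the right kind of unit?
No

magnetic flux has SI base units: kg * m^2 / (A * s^2)
T does NOT reduce to kg * m^2 / (A * s^2); a valid unit for magnetic flux would be e.g. Wb.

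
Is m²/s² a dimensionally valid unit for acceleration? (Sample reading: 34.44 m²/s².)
No

acceleration has SI base units: m / s^2
m²/s² does NOT reduce to m / s^2; a valid unit for acceleration would be e.g. m/s².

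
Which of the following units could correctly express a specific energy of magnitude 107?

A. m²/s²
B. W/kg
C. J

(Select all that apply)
A

specific energy has SI base units: m^2 / s^2

Checking each option against m^2 / s^2:
  A. m²/s²: ✓ matches
  B. W/kg: ✗ does not match
  C. J: ✗ does not match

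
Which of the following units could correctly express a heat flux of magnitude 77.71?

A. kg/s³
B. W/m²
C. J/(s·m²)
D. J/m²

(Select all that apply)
A, B, C

heat flux has SI base units: kg / s^3

Checking each option against kg / s^3:
  A. kg/s³: ✓ matches
  B. W/m²: ✓ matches
  C. J/(s·m²): ✓ matches
  D. J/m²: ✗ does not match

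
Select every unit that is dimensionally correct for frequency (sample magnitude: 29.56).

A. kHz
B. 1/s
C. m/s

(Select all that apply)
A, B

frequency has SI base units: 1 / s

Checking each option against 1 / s:
  A. kHz: ✓ matches
  B. 1/s: ✓ matches
  C. m/s: ✗ does not match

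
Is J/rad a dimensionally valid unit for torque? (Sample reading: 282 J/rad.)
Yes

torque has SI base units: kg * m^2 / s^2
J/rad reduces to the same SI base units, so it is a valid unit for torque.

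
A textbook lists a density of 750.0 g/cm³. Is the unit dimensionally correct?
Yes

density has SI base units: kg / m^3
g/cm³ reduces to the same SI base units, so it is a valid unit for density.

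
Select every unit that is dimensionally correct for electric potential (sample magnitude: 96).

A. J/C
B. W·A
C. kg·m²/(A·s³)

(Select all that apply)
A, C

electric potential has SI base units: kg * m^2 / (A * s^3)

Checking each option against kg * m^2 / (A * s^3):
  A. J/C: ✓ matches
  B. W·A: ✗ does not match
  C. kg·m²/(A·s³): ✓ matches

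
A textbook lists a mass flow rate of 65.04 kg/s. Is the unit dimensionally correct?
Yes

mass flow rate has SI base units: kg / s
kg/s reduces to the same SI base units, so it is a valid unit for mass flow rate.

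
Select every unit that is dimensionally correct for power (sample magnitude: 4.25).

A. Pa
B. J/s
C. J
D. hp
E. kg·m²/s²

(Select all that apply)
B, D

power has SI base units: kg * m^2 / s^3

Checking each option against kg * m^2 / s^3:
  A. Pa: ✗ does not match
  B. J/s: ✓ matches
  C. J: ✗ does not match
  D. hp: ✓ matches
  E. kg·m²/s²: ✗ does not match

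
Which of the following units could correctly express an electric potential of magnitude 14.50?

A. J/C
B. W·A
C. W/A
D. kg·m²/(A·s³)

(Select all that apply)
A, C, D

electric potential has SI base units: kg * m^2 / (A * s^3)

Checking each option against kg * m^2 / (A * s^3):
  A. J/C: ✓ matches
  B. W·A: ✗ does not match
  C. W/A: ✓ matches
  D. kg·m²/(A·s³): ✓ matches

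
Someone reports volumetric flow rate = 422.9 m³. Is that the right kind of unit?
No

volumetric flow rate has SI base units: m^3 / s
m³ does NOT reduce to m^3 / s; a valid unit for volumetric flow rate would be e.g. m³/s.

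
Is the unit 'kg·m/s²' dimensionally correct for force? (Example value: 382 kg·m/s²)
Yes

force has SI base units: kg * m / s^2
kg·m/s² reduces to the same SI base units, so it is a valid unit for force.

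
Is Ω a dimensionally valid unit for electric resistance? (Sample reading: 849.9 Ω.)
Yes

electric resistance has SI base units: kg * m^2 / (A^2 * s^3)
Ω reduces to the same SI base units, so it is a valid unit for electric resistance.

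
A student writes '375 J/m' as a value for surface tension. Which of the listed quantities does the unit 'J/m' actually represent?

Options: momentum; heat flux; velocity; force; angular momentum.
force

surface tension should have units dimensionally equivalent to kg / s^2 (e.g. N/m).
The given unit 'J/m' reduces to kg * m / s^2. Of the listed options, that is the dimensionality of force.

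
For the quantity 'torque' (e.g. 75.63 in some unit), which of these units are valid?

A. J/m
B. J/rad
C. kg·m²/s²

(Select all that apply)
B, C

torque has SI base units: kg * m^2 / s^2

Checking each option against kg * m^2 / s^2:
  A. J/m: ✗ does not match
  B. J/rad: ✓ matches
  C. kg·m²/s²: ✓ matches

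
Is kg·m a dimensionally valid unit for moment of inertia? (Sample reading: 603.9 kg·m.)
No

moment of inertia has SI base units: kg * m^2
kg·m does NOT reduce to kg * m^2; a valid unit for moment of inertia would be e.g. kg·m².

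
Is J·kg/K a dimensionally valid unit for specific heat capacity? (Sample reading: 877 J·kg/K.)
No

specific heat capacity has SI base units: m^2 / (s^2 * K)
J·kg/K does NOT reduce to m^2 / (s^2 * K); a valid unit for specific heat capacity would be e.g. J/(kg·K).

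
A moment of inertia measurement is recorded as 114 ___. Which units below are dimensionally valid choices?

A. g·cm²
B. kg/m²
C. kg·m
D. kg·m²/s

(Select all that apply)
A

moment of inertia has SI base units: kg * m^2

Checking each option against kg * m^2:
  A. g·cm²: ✓ matches
  B. kg/m²: ✗ does not match
  C. kg·m: ✗ does not match
  D. kg·m²/s: ✗ does not match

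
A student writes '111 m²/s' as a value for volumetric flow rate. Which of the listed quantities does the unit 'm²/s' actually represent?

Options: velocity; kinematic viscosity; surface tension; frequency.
kinematic viscosity

volumetric flow rate should have units dimensionally equivalent to m^3 / s (e.g. m³/s).
The given unit 'm²/s' reduces to m^2 / s. Of the listed options, that is the dimensionality of kinematic viscosity.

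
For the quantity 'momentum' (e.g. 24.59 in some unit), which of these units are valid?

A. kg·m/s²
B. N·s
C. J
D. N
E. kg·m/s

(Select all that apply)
B, E

momentum has SI base units: kg * m / s

Checking each option against kg * m / s:
  A. kg·m/s²: ✗ does not match
  B. N·s: ✓ matches
  C. J: ✗ does not match
  D. N: ✗ does not match
  E. kg·m/s: ✓ matches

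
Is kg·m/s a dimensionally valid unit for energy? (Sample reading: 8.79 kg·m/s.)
No

energy has SI base units: kg * m^2 / s^2
kg·m/s does NOT reduce to kg * m^2 / s^2; a valid unit for energy would be e.g. J.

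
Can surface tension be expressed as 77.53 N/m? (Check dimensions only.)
Yes

surface tension has SI base units: kg / s^2
N/m reduces to the same SI base units, so it is a valid unit for surface tension.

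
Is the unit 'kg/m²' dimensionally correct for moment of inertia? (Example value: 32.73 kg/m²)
No

moment of inertia has SI base units: kg * m^2
kg/m² does NOT reduce to kg * m^2; a valid unit for moment of inertia would be e.g. kg·m².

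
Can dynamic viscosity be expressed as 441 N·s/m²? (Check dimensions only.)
Yes

dynamic viscosity has SI base units: kg / (m * s)
N·s/m² reduces to the same SI base units, so it is a valid unit for dynamic viscosity.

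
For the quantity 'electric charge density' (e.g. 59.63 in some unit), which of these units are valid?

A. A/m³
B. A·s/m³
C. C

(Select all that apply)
B

electric charge density has SI base units: A * s / m^3

Checking each option against A * s / m^3:
  A. A/m³: ✗ does not match
  B. A·s/m³: ✓ matches
  C. C: ✗ does not match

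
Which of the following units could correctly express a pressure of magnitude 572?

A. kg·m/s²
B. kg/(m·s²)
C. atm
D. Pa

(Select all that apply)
B, C, D

pressure has SI base units: kg / (m * s^2)

Checking each option against kg / (m * s^2):
  A. kg·m/s²: ✗ does not match
  B. kg/(m·s²): ✓ matches
  C. atm: ✓ matches
  D. Pa: ✓ matches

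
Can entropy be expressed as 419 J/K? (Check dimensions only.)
Yes

entropy has SI base units: kg * m^2 / (s^2 * K)
J/K reduces to the same SI base units, so it is a valid unit for entropy.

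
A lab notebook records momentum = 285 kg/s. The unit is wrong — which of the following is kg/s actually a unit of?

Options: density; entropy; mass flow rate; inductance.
mass flow rate

momentum should have units dimensionally equivalent to kg * m / s (e.g. kg·m/s).
The given unit 'kg/s' reduces to kg / s. Of the listed options, that is the dimensionality of mass flow rate.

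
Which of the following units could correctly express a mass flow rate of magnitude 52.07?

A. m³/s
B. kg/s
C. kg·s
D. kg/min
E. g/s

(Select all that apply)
B, D, E

mass flow rate has SI base units: kg / s

Checking each option against kg / s:
  A. m³/s: ✗ does not match
  B. kg/s: ✓ matches
  C. kg·s: ✗ does not match
  D. kg/min: ✓ matches
  E. g/s: ✓ matches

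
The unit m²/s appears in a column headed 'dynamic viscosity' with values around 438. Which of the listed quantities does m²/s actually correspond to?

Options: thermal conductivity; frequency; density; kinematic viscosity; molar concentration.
kinematic viscosity

dynamic viscosity should have units dimensionally equivalent to kg / (m * s) (e.g. Pa·s).
The given unit 'm²/s' reduces to m^2 / s. Of the listed options, that is the dimensionality of kinematic viscosity.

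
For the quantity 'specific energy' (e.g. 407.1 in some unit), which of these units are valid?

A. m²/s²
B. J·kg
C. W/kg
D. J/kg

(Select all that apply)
A, D

specific energy has SI base units: m^2 / s^2

Checking each option against m^2 / s^2:
  A. m²/s²: ✓ matches
  B. J·kg: ✗ does not match
  C. W/kg: ✗ does not match
  D. J/kg: ✓ matches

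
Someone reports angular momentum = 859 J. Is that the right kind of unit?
No

angular momentum has SI base units: kg * m^2 / s
J does NOT reduce to kg * m^2 / s; a valid unit for angular momentum would be e.g. kg·m²/s.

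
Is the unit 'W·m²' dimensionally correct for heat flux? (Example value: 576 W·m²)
No

heat flux has SI base units: kg / s^3
W·m² does NOT reduce to kg / s^3; a valid unit for heat flux would be e.g. W/m².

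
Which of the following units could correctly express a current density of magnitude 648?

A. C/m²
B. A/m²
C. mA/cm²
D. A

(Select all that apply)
B, C

current density has SI base units: A / m^2

Checking each option against A / m^2:
  A. C/m²: ✗ does not match
  B. A/m²: ✓ matches
  C. mA/cm²: ✓ matches
  D. A: ✗ does not match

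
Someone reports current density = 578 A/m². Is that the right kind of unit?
Yes

current density has SI base units: A / m^2
A/m² reduces to the same SI base units, so it is a valid unit for current density.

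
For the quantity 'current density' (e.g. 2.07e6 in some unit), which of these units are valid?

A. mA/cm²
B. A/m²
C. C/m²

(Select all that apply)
A, B

current density has SI base units: A / m^2

Checking each option against A / m^2:
  A. mA/cm²: ✓ matches
  B. A/m²: ✓ matches
  C. C/m²: ✗ does not match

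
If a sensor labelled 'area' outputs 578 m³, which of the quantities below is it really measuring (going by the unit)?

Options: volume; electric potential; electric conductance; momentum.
volume

area should have units dimensionally equivalent to m^2 (e.g. m²).
The given unit 'm³' reduces to m^3. Of the listed options, that is the dimensionality of volume.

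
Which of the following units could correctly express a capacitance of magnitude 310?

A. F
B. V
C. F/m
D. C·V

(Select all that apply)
A

capacitance has SI base units: A^2 * s^4 / (kg * m^2)

Checking each option against A^2 * s^4 / (kg * m^2):
  A. F: ✓ matches
  B. V: ✗ does not match
  C. F/m: ✗ does not match
  D. C·V: ✗ does not match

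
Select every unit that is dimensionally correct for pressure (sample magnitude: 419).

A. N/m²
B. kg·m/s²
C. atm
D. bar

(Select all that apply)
A, C, D

pressure has SI base units: kg / (m * s^2)

Checking each option against kg / (m * s^2):
  A. N/m²: ✓ matches
  B. kg·m/s²: ✗ does not match
  C. atm: ✓ matches
  D. bar: ✓ matches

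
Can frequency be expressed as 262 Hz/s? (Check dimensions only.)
No

frequency has SI base units: 1 / s
Hz/s does NOT reduce to 1 / s; a valid unit for frequency would be e.g. Hz.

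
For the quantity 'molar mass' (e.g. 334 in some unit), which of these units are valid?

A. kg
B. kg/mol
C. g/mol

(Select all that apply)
B, C

molar mass has SI base units: kg / mol

Checking each option against kg / mol:
  A. kg: ✗ does not match
  B. kg/mol: ✓ matches
  C. g/mol: ✓ matches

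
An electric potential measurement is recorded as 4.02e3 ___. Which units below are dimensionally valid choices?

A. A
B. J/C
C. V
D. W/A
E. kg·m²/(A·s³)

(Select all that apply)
B, C, D, E

electric potential has SI base units: kg * m^2 / (A * s^3)

Checking each option against kg * m^2 / (A * s^3):
  A. A: ✗ does not match
  B. J/C: ✓ matches
  C. V: ✓ matches
  D. W/A: ✓ matches
  E. kg·m²/(A·s³): ✓ matches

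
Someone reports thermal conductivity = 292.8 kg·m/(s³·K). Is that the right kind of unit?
Yes

thermal conductivity has SI base units: kg * m / (s^3 * K)
kg·m/(s³·K) reduces to the same SI base units, so it is a valid unit for thermal conductivity.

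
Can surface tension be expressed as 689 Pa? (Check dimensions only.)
No

surface tension has SI base units: kg / s^2
Pa does NOT reduce to kg / s^2; a valid unit for surface tension would be e.g. N/m.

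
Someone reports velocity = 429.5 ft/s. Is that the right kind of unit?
Yes

velocity has SI base units: m / s
ft/s reduces to the same SI base units, so it is a valid unit for velocity.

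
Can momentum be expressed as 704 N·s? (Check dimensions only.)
Yes

momentum has SI base units: kg * m / s
N·s reduces to the same SI base units, so it is a valid unit for momentum.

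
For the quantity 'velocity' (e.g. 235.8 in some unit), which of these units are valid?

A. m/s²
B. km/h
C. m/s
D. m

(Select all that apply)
B, C

velocity has SI base units: m / s

Checking each option against m / s:
  A. m/s²: ✗ does not match
  B. km/h: ✓ matches
  C. m/s: ✓ matches
  D. m: ✗ does not match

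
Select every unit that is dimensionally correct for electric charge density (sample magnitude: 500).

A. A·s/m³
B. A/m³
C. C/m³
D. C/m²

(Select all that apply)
A, C

electric charge density has SI base units: A * s / m^3

Checking each option against A * s / m^3:
  A. A·s/m³: ✓ matches
  B. A/m³: ✗ does not match
  C. C/m³: ✓ matches
  D. C/m²: ✗ does not match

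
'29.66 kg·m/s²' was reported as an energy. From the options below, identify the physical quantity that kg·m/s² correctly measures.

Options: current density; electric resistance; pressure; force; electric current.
force

energy should have units dimensionally equivalent to kg * m^2 / s^2 (e.g. J).
The given unit 'kg·m/s²' reduces to kg * m / s^2. Of the listed options, that is the dimensionality of force.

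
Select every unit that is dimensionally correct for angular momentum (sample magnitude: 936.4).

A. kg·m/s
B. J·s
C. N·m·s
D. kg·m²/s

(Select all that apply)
B, C, D

angular momentum has SI base units: kg * m^2 / s

Checking each option against kg * m^2 / s:
  A. kg·m/s: ✗ does not match
  B. J·s: ✓ matches
  C. N·m·s: ✓ matches
  D. kg·m²/s: ✓ matches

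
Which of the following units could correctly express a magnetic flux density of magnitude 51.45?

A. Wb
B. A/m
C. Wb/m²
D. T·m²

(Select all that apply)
C

magnetic flux density has SI base units: kg / (A * s^2)

Checking each option against kg / (A * s^2):
  A. Wb: ✗ does not match
  B. A/m: ✗ does not match
  C. Wb/m²: ✓ matches
  D. T·m²: ✗ does not match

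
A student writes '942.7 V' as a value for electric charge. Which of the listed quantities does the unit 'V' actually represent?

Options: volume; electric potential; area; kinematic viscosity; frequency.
electric potential

electric charge should have units dimensionally equivalent to A * s (e.g. C).
The given unit 'V' reduces to kg * m^2 / (A * s^3). Of the listed options, that is the dimensionality of electric potential.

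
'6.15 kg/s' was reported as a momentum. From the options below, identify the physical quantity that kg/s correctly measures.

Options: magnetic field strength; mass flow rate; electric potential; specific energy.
mass flow rate

momentum should have units dimensionally equivalent to kg * m / s (e.g. kg·m/s).
The given unit 'kg/s' reduces to kg / s. Of the listed options, that is the dimensionality of mass flow rate.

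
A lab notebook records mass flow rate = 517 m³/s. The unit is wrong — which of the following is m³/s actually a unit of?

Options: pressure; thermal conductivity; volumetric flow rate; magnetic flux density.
volumetric flow rate

mass flow rate should have units dimensionally equivalent to kg / s (e.g. kg/s).
The given unit 'm³/s' reduces to m^3 / s. Of the listed options, that is the dimensionality of volumetric flow rate.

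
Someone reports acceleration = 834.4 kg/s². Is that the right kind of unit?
No

acceleration has SI base units: m / s^2
kg/s² does NOT reduce to m / s^2; a valid unit for acceleration would be e.g. m/s².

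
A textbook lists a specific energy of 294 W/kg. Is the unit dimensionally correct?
No

specific energy has SI base units: m^2 / s^2
W/kg does NOT reduce to m^2 / s^2; a valid unit for specific energy would be e.g. J/kg.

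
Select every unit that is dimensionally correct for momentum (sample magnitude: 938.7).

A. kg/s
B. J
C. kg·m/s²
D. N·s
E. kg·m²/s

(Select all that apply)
D

momentum has SI base units: kg * m / s

Checking each option against kg * m / s:
  A. kg/s: ✗ does not match
  B. J: ✗ does not match
  C. kg·m/s²: ✗ does not match
  D. N·s: ✓ matches
  E. kg·m²/s: ✗ does not match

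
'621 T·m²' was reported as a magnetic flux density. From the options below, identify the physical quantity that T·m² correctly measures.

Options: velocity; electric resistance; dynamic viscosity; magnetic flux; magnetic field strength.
magnetic flux

magnetic flux density should have units dimensionally equivalent to kg / (A * s^2) (e.g. T).
The given unit 'T·m²' reduces to kg * m^2 / (A * s^2). Of the listed options, that is the dimensionality of magnetic flux.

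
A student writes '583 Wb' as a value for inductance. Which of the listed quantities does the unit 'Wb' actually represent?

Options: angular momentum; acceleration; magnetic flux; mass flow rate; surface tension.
magnetic flux

inductance should have units dimensionally equivalent to kg * m^2 / (A^2 * s^2) (e.g. H).
The given unit 'Wb' reduces to kg * m^2 / (A * s^2). Of the listed options, that is the dimensionality of magnetic flux.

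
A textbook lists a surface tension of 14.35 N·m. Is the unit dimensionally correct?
No

surface tension has SI base units: kg / s^2
N·m does NOT reduce to kg / s^2; a valid unit for surface tension would be e.g. N/m.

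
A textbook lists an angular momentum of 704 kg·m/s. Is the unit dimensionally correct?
No

angular momentum has SI base units: kg * m^2 / s
kg·m/s does NOT reduce to kg * m^2 / s; a valid unit for angular momentum would be e.g. kg·m²/s.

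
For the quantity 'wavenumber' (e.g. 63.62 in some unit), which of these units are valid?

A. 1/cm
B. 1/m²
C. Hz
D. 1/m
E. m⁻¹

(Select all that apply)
A, D, E

wavenumber has SI base units: 1 / m

Checking each option against 1 / m:
  A. 1/cm: ✓ matches
  B. 1/m²: ✗ does not match
  C. Hz: ✗ does not match
  D. 1/m: ✓ matches
  E. m⁻¹: ✓ matches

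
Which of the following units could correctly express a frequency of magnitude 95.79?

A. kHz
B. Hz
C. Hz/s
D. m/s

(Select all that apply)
A, B

frequency has SI base units: 1 / s

Checking each option against 1 / s:
  A. kHz: ✓ matches
  B. Hz: ✓ matches
  C. Hz/s: ✗ does not match
  D. m/s: ✗ does not match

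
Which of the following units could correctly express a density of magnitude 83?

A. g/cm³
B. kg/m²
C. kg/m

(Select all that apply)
A

density has SI base units: kg / m^3

Checking each option against kg / m^3:
  A. g/cm³: ✓ matches
  B. kg/m²: ✗ does not match
  C. kg/m: ✗ does not match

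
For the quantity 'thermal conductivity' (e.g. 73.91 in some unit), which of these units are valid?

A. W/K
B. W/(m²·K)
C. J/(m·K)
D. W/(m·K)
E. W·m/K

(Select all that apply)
D

thermal conductivity has SI base units: kg * m / (s^3 * K)

Checking each option against kg * m / (s^3 * K):
  A. W/K: ✗ does not match
  B. W/(m²·K): ✗ does not match
  C. J/(m·K): ✗ does not match
  D. W/(m·K): ✓ matches
  E. W·m/K: ✗ does not match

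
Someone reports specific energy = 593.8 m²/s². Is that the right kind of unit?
Yes

specific energy has SI base units: m^2 / s^2
m²/s² reduces to the same SI base units, so it is a valid unit for specific energy.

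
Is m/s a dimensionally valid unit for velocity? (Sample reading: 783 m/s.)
Yes

velocity has SI base units: m / s
m/s reduces to the same SI base units, so it is a valid unit for velocity.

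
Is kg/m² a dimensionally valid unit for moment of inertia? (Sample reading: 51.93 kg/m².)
No

moment of inertia has SI base units: kg * m^2
kg/m² does NOT reduce to kg * m^2; a valid unit for moment of inertia would be e.g. kg·m².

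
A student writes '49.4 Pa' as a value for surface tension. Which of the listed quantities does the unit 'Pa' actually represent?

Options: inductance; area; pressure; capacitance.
pressure

surface tension should have units dimensionally equivalent to kg / s^2 (e.g. N/m).
The given unit 'Pa' reduces to kg / (m * s^2). Of the listed options, that is the dimensionality of pressure.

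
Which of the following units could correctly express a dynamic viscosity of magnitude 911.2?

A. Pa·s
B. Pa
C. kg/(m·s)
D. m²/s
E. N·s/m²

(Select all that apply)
A, C, E

dynamic viscosity has SI base units: kg / (m * s)

Checking each option against kg / (m * s):
  A. Pa·s: ✓ matches
  B. Pa: ✗ does not match
  C. kg/(m·s): ✓ matches
  D. m²/s: ✗ does not match
  E. N·s/m²: ✓ matches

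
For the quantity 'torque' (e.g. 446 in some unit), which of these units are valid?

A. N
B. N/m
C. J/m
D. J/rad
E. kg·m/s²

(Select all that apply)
D

torque has SI base units: kg * m^2 / s^2

Checking each option against kg * m^2 / s^2:
  A. N: ✗ does not match
  B. N/m: ✗ does not match
  C. J/m: ✗ does not match
  D. J/rad: ✓ matches
  E. kg·m/s²: ✗ does not match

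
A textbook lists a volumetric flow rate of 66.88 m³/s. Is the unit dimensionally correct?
Yes

volumetric flow rate has SI base units: m^3 / s
m³/s reduces to the same SI base units, so it is a valid unit for volumetric flow rate.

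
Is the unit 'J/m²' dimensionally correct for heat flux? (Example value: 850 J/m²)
No

heat flux has SI base units: kg / s^3
J/m² does NOT reduce to kg / s^3; a valid unit for heat flux would be e.g. W/m².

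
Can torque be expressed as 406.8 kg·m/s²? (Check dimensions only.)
No

torque has SI base units: kg * m^2 / s^2
kg·m/s² does NOT reduce to kg * m^2 / s^2; a valid unit for torque would be e.g. N·m.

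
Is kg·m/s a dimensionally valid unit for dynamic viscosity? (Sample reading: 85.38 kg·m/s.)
No

dynamic viscosity has SI base units: kg / (m * s)
kg·m/s does NOT reduce to kg / (m * s); a valid unit for dynamic viscosity would be e.g. Pa·s.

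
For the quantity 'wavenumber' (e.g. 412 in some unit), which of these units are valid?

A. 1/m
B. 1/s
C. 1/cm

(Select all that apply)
A, C

wavenumber has SI base units: 1 / m

Checking each option against 1 / m:
  A. 1/m: ✓ matches
  B. 1/s: ✗ does not match
  C. 1/cm: ✓ matches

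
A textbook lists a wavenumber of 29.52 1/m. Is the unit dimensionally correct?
Yes

wavenumber has SI base units: 1 / m
1/m reduces to the same SI base units, so it is a valid unit for wavenumber.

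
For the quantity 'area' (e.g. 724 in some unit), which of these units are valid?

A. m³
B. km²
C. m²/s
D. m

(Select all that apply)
B

area has SI base units: m^2

Checking each option against m^2:
  A. m³: ✗ does not match
  B. km²: ✓ matches
  C. m²/s: ✗ does not match
  D. m: ✗ does not match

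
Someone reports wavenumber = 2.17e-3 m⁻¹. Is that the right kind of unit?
Yes

wavenumber has SI base units: 1 / m
m⁻¹ reduces to the same SI base units, so it is a valid unit for wavenumber.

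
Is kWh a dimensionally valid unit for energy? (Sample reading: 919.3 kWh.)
Yes

energy has SI base units: kg * m^2 / s^2
kWh reduces to the same SI base units, so it is a valid unit for energy.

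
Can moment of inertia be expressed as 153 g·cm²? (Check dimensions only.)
Yes

moment of inertia has SI base units: kg * m^2
g·cm² reduces to the same SI base units, so it is a valid unit for moment of inertia.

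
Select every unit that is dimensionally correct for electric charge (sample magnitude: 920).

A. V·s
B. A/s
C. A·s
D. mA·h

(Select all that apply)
C, D

electric charge has SI base units: A * s

Checking each option against A * s:
  A. V·s: ✗ does not match
  B. A/s: ✗ does not match
  C. A·s: ✓ matches
  D. mA·h: ✓ matches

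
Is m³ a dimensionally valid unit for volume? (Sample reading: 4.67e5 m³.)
Yes

volume has SI base units: m^3
m³ reduces to the same SI base units, so it is a valid unit for volume.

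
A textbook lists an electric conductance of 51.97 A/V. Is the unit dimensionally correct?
Yes

electric conductance has SI base units: A^2 * s^3 / (kg * m^2)
A/V reduces to the same SI base units, so it is a valid unit for electric conductance.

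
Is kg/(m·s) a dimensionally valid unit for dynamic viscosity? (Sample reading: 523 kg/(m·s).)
Yes

dynamic viscosity has SI base units: kg / (m * s)
kg/(m·s) reduces to the same SI base units, so it is a valid unit for dynamic viscosity.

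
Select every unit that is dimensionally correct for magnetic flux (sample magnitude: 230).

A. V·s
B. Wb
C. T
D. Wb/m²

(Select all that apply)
A, B

magnetic flux has SI base units: kg * m^2 / (A * s^2)

Checking each option against kg * m^2 / (A * s^2):
  A. V·s: ✓ matches
  B. Wb: ✓ matches
  C. T: ✗ does not match
  D. Wb/m²: ✗ does not match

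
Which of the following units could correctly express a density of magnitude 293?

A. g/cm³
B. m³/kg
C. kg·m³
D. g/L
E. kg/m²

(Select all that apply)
A, D

density has SI base units: kg / m^3

Checking each option against kg / m^3:
  A. g/cm³: ✓ matches
  B. m³/kg: ✗ does not match
  C. kg·m³: ✗ does not match
  D. g/L: ✓ matches
  E. kg/m²: ✗ does not match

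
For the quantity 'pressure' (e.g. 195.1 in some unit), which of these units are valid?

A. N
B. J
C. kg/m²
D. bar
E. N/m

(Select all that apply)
D

pressure has SI base units: kg / (m * s^2)

Checking each option against kg / (m * s^2):
  A. N: ✗ does not match
  B. J: ✗ does not match
  C. kg/m²: ✗ does not match
  D. bar: ✓ matches
  E. N/m: ✗ does not match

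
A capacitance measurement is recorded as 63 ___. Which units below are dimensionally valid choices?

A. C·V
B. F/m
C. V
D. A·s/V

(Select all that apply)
D

capacitance has SI base units: A^2 * s^4 / (kg * m^2)

Checking each option against A^2 * s^4 / (kg * m^2):
  A. C·V: ✗ does not match
  B. F/m: ✗ does not match
  C. V: ✗ does not match
  D. A·s/V: ✓ matches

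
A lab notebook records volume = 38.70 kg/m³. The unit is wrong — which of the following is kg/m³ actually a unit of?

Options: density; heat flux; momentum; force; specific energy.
density

volume should have units dimensionally equivalent to m^3 (e.g. m³).
The given unit 'kg/m³' reduces to kg / m^3. Of the listed options, that is the dimensionality of density.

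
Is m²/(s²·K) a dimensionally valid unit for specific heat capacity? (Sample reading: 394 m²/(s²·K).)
Yes

specific heat capacity has SI base units: m^2 / (s^2 * K)
m²/(s²·K) reduces to the same SI base units, so it is a valid unit for specific heat capacity.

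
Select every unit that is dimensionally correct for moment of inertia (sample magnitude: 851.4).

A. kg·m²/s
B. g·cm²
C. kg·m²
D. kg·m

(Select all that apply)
B, C

moment of inertia has SI base units: kg * m^2

Checking each option against kg * m^2:
  A. kg·m²/s: ✗ does not match
  B. g·cm²: ✓ matches
  C. kg·m²: ✓ matches
  D. kg·m: ✗ does not match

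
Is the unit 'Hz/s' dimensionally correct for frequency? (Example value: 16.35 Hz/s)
No

frequency has SI base units: 1 / s
Hz/s does NOT reduce to 1 / s; a valid unit for frequency would be e.g. Hz.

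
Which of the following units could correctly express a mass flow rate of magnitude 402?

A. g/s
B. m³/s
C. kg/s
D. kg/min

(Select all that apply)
A, C, D

mass flow rate has SI base units: kg / s

Checking each option against kg / s:
  A. g/s: ✓ matches
  B. m³/s: ✗ does not match
  C. kg/s: ✓ matches
  D. kg/min: ✓ matches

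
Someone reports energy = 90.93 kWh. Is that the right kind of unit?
Yes

energy has SI base units: kg * m^2 / s^2
kWh reduces to the same SI base units, so it is a valid unit for energy.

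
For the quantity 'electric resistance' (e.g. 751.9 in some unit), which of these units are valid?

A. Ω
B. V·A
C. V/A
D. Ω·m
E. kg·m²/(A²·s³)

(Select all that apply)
A, C, E

electric resistance has SI base units: kg * m^2 / (A^2 * s^3)

Checking each option against kg * m^2 / (A^2 * s^3):
  A. Ω: ✓ matches
  B. V·A: ✗ does not match
  C. V/A: ✓ matches
  D. Ω·m: ✗ does not match
  E. kg·m²/(A²·s³): ✓ matches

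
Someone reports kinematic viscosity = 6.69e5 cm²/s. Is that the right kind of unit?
Yes

kinematic viscosity has SI base units: m^2 / s
cm²/s reduces to the same SI base units, so it is a valid unit for kinematic viscosity.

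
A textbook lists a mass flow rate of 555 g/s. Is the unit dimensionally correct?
Yes

mass flow rate has SI base units: kg / s
g/s reduces to the same SI base units, so it is a valid unit for mass flow rate.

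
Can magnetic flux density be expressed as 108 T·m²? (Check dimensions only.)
No

magnetic flux density has SI base units: kg / (A * s^2)
T·m² does NOT reduce to kg / (A * s^2); a valid unit for magnetic flux density would be e.g. T.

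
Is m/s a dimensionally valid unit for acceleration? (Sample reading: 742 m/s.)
No

acceleration has SI base units: m / s^2
m/s does NOT reduce to m / s^2; a valid unit for acceleration would be e.g. m/s².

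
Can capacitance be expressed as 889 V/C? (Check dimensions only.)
No

capacitance has SI base units: A^2 * s^4 / (kg * m^2)
V/C does NOT reduce to A^2 * s^4 / (kg * m^2); a valid unit for capacitance would be e.g. F.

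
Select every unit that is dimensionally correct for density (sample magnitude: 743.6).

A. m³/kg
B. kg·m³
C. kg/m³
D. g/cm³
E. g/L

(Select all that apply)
C, D, E

density has SI base units: kg / m^3

Checking each option against kg / m^3:
  A. m³/kg: ✗ does not match
  B. kg·m³: ✗ does not match
  C. kg/m³: ✓ matches
  D. g/cm³: ✓ matches
  E. g/L: ✓ matches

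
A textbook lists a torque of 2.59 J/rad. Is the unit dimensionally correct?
Yes

torque has SI base units: kg * m^2 / s^2
J/rad reduces to the same SI base units, so it is a valid unit for torque.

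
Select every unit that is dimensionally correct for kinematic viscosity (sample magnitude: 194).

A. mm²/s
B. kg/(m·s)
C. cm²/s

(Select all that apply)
A, C

kinematic viscosity has SI base units: m^2 / s

Checking each option against m^2 / s:
  A. mm²/s: ✓ matches
  B. kg/(m·s): ✗ does not match
  C. cm²/s: ✓ matches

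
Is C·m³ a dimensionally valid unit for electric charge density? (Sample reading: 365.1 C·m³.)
No

electric charge density has SI base units: A * s / m^3
C·m³ does NOT reduce to A * s / m^3; a valid unit for electric charge density would be e.g. C/m³.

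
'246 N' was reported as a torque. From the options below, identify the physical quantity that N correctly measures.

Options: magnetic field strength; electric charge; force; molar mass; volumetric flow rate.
force

torque should have units dimensionally equivalent to kg * m^2 / s^2 (e.g. N·m).
The given unit 'N' reduces to kg * m / s^2. Of the listed options, that is the dimensionality of force.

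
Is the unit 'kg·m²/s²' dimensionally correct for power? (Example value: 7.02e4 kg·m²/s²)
No

power has SI base units: kg * m^2 / s^3
kg·m²/s² does NOT reduce to kg * m^2 / s^3; a valid unit for power would be e.g. W.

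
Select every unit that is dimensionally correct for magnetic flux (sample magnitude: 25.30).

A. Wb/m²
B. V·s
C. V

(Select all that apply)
B

magnetic flux has SI base units: kg * m^2 / (A * s^2)

Checking each option against kg * m^2 / (A * s^2):
  A. Wb/m²: ✗ does not match
  B. V·s: ✓ matches
  C. V: ✗ does not match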